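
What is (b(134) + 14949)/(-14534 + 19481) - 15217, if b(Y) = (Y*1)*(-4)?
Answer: -75264086/4947 ≈ -15214.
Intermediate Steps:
b(Y) = -4*Y (b(Y) = Y*(-4) = -4*Y)
(b(134) + 14949)/(-14534 + 19481) - 15217 = (-4*134 + 14949)/(-14534 + 19481) - 15217 = (-536 + 14949)/4947 - 15217 = 14413*(1/4947) - 15217 = 14413/4947 - 15217 = -75264086/4947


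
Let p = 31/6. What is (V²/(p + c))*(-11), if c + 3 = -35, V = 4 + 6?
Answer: 6600/197 ≈ 33.503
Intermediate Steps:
V = 10
c = -38 (c = -3 - 35 = -38)
p = 31/6 (p = 31*(⅙) = 31/6 ≈ 5.1667)
(V²/(p + c))*(-11) = (10²/(31/6 - 38))*(-11) = (100/(-197/6))*(-11) = -6/197*100*(-11) = -600/197*(-11) = 6600/197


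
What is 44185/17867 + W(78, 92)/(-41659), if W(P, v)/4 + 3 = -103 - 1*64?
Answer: 1852852475/744321353 ≈ 2.4893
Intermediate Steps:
W(P, v) = -680 (W(P, v) = -12 + 4*(-103 - 1*64) = -12 + 4*(-103 - 64) = -12 + 4*(-167) = -12 - 668 = -680)
44185/17867 + W(78, 92)/(-41659) = 44185/17867 - 680/(-41659) = 44185*(1/17867) - 680*(-1/41659) = 44185/17867 + 680/41659 = 1852852475/744321353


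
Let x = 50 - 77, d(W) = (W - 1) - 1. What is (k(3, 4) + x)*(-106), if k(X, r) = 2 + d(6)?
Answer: 2226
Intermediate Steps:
d(W) = -2 + W (d(W) = (-1 + W) - 1 = -2 + W)
x = -27
k(X, r) = 6 (k(X, r) = 2 + (-2 + 6) = 2 + 4 = 6)
(k(3, 4) + x)*(-106) = (6 - 27)*(-106) = -21*(-106) = 2226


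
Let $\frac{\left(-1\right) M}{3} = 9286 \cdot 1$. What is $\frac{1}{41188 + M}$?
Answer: $\frac{1}{13330} \approx 7.5019 \cdot 10^{-5}$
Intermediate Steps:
$M = -27858$ ($M = - 3 \cdot 9286 \cdot 1 = \left(-3\right) 9286 = -27858$)
$\frac{1}{41188 + M} = \frac{1}{41188 - 27858} = \frac{1}{13330}$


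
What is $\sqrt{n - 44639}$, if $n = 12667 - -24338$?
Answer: $i \sqrt{7634} \approx 87.373 i$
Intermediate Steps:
$n = 37005$ ($n = 12667 + 24338 = 37005$)
$\sqrt{n - 44639} = \sqrt{37005 - 44639} = \sqrt{-7634} = i \sqrt{7634}$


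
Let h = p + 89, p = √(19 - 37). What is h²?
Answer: 7903 + 534*I*√2 ≈ 7903.0 + 755.19*I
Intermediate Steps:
p = 3*I*√2 (p = √(-18) = 3*I*√2 ≈ 4.2426*I)
h = 89 + 3*I*√2 (h = 3*I*√2 + 89 = 89 + 3*I*√2 ≈ 89.0 + 4.2426*I)
h² = (89 + 3*I*√2)²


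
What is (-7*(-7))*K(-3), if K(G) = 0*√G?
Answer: 0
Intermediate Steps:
K(G) = 0
(-7*(-7))*K(-3) = -7*(-7)*0 = 49*0 = 0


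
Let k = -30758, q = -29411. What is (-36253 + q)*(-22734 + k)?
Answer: 3512498688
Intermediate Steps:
(-36253 + q)*(-22734 + k) = (-36253 - 29411)*(-22734 - 30758) = -65664*(-53492) = 3512498688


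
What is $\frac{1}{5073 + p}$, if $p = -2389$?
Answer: $\frac{1}{2684} \approx 0.00037258$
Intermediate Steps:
$\frac{1}{5073 + p} = \frac{1}{5073 - 2389} = \frac{1}{2684}$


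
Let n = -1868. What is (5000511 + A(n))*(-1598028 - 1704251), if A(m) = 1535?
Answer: -16518151462834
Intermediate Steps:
(5000511 + A(n))*(-1598028 - 1704251) = (5000511 + 1535)*(-1598028 - 1704251) = 5002046*(-3302279) = -16518151462834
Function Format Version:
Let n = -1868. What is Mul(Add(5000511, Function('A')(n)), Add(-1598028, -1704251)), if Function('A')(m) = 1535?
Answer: -16518151462834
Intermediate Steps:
Mul(Add(5000511, Function('A')(n)), Add(-1598028, -1704251)) = Mul(Add(5000511, 1535), Add(-1598028, -1704251)) = Mul(5002046, -3302279) = -16518151462834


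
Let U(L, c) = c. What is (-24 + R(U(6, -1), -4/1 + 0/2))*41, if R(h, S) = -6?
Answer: -1230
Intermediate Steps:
(-24 + R(U(6, -1), -4/1 + 0/2))*41 = (-24 - 6)*41 = -30*41 = -1230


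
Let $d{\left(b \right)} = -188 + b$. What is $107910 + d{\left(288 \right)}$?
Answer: $108010$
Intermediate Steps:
$107910 + d{\left(288 \right)} = 107910 + \left(-188 + 288\right) = 107910 + 100 = 108010$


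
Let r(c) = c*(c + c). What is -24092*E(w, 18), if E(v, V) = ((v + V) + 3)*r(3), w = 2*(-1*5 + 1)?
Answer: -5637528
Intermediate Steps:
w = -8 (w = 2*(-5 + 1) = 2*(-4) = -8)
r(c) = 2*c**2 (r(c) = c*(2*c) = 2*c**2)
E(v, V) = 54 + 18*V + 18*v (E(v, V) = ((v + V) + 3)*(2*3**2) = ((V + v) + 3)*(2*9) = (3 + V + v)*18 = 54 + 18*V + 18*v)
-24092*E(w, 18) = -24092*(54 + 18*18 + 18*(-8)) = -24092*(54 + 324 - 144) = -24092*234 = -5637528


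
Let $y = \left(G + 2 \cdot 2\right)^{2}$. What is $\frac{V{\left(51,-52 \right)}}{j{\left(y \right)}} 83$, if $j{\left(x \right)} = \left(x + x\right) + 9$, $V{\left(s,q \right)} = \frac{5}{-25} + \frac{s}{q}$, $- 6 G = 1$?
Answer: $- \frac{229329}{89830} \approx -2.5529$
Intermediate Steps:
$G = - \frac{1}{6}$ ($G = \left(- \frac{1}{6}\right) 1 = - \frac{1}{6} \approx -0.16667$)
$y = \frac{529}{36}$ ($y = \left(- \frac{1}{6} + 2 \cdot 2\right)^{2} = \left(- \frac{1}{6} + 4\right)^{2} = \left(\frac{23}{6}\right)^{2} = \frac{529}{36} \approx 14.694$)
$V{\left(s,q \right)} = - \frac{1}{5} + \frac{s}{q}$ ($V{\left(s,q \right)} = 5 \left(- \frac{1}{25}\right) + \frac{s}{q} = - \frac{1}{5} + \frac{s}{q}$)
$j{\left(x \right)} = 9 + 2 x$ ($j{\left(x \right)} = 2 x + 9 = 9 + 2 x$)
$\frac{V{\left(51,-52 \right)}}{j{\left(y \right)}} 83 = \frac{\frac{1}{-52} \left(51 - - \frac{52}{5}\right)}{9 + 2 \cdot \frac{529}{36}} \cdot 83 = \frac{\left(- \frac{1}{52}\right) \left(51 + \frac{52}{5}\right)}{9 + \frac{529}{18}} \cdot 83 = \frac{\left(- \frac{1}{52}\right) \frac{307}{5}}{\frac{691}{18}} \cdot 83 = \left(- \frac{307}{260}\right) \frac{18}{691} \cdot 83 = \left(- \frac{2763}{89830}\right) 83 = - \frac{229329}{89830}$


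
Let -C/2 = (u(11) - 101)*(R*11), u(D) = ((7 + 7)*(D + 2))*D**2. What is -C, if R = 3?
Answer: 1446786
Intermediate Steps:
u(D) = D**2*(28 + 14*D) (u(D) = (14*(2 + D))*D**2 = (28 + 14*D)*D**2 = D**2*(28 + 14*D))
C = -1446786 (C = -2*(14*11**2*(2 + 11) - 101)*3*11 = -2*(14*121*13 - 101)*33 = -2*(22022 - 101)*33 = -43842*33 = -2*723393 = -1446786)
-C = -1*(-1446786) = 1446786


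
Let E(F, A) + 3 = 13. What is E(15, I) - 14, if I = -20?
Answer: -4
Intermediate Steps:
E(F, A) = 10 (E(F, A) = -3 + 13 = 10)
E(15, I) - 14 = 10 - 14 = -4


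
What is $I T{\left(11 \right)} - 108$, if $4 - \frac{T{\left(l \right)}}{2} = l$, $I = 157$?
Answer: $-2306$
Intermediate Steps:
$T{\left(l \right)} = 8 - 2 l$
$I T{\left(11 \right)} - 108 = 157 \left(8 - 22\right) - 108 = 157 \left(-14\right) - 108 = -2198 - 108 = -2306$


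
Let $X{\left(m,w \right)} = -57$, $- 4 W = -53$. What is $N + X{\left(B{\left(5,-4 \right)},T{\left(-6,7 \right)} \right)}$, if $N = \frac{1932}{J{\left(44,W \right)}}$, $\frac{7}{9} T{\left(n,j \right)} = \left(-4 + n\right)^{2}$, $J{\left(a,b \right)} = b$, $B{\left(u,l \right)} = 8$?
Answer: $\frac{4707}{53} \approx 88.811$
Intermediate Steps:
$W = \frac{53}{4}$ ($W = \left(- \frac{1}{4}\right) \left(-53\right) = \frac{53}{4} \approx 13.25$)
$T{\left(n,j \right)} = \frac{9 \left(-4 + n\right)^{2}}{7}$
$N = \frac{7728}{53}$ ($N = \frac{1932}{\frac{53}{4}} = 1932 \cdot \frac{4}{53} = \frac{7728}{53} \approx 145.81$)
$N + X{\left(B{\left(5,-4 \right)},T{\left(-6,7 \right)} \right)} = \frac{7728}{53} - 57 = \frac{4707}{53}$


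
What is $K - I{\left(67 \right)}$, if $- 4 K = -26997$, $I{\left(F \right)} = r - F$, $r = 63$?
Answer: $\frac{27013}{4} \approx 6753.3$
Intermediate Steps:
$I{\left(F \right)} = 63 - F$
$K = \frac{26997}{4}$ ($K = \left(- \frac{1}{4}\right) \left(-26997\right) = \frac{26997}{4} \approx 6749.3$)
$K - I{\left(67 \right)} = \frac{26997}{4} - \left(63 - 67\right) = \frac{26997}{4} - -4 = \frac{26997}{4} + 4 = \frac{27013}{4}$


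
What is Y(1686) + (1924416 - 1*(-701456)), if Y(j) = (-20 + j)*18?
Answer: 2655860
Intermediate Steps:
Y(j) = -360 + 18*j
Y(1686) + (1924416 - 1*(-701456)) = (-360 + 18*1686) + (1924416 - 1*(-701456)) = (-360 + 30348) + (1924416 + 701456) = 29988 + 2625872 = 2655860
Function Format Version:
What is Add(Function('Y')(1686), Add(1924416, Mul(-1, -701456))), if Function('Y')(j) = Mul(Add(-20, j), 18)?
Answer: 2655860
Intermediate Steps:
Function('Y')(j) = Add(-360, Mul(18, j))
Add(Function('Y')(1686), Add(1924416, Mul(-1, -701456))) = Add(Add(-360, Mul(18, 1686)), Add(1924416, Mul(-1, -701456))) = Add(Add(-360, 30348), Add(1924416, 701456)) = Add(29988, 2625872) = 2655860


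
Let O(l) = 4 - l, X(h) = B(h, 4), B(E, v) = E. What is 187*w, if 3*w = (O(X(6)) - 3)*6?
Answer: -1870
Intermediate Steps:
X(h) = h
w = -10 (w = (((4 - 1*6) - 3)*6)/3 = (((4 - 6) - 3)*6)/3 = ((-2 - 3)*6)/3 = (-5*6)/3 = (⅓)*(-30) = -10)
187*w = 187*(-10) = -1870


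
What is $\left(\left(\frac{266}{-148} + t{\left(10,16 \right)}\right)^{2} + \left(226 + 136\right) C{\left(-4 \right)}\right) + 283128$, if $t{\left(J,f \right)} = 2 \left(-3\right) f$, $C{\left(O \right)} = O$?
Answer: $\frac{1594853849}{5476} \approx 2.9124 \cdot 10^{5}$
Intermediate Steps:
$t{\left(J,f \right)} = - 6 f$
$\left(\left(\frac{266}{-148} + t{\left(10,16 \right)}\right)^{2} + \left(226 + 136\right) C{\left(-4 \right)}\right) + 283128 = \left(\left(\frac{266}{-148} - 96\right)^{2} + \left(226 + 136\right) \left(-4\right)\right) + 283128 = \left(\left(266 \left(- \frac{1}{148}\right) - 96\right)^{2} + 362 \left(-4\right)\right) + 283128 = \left(\left(- \frac{133}{74} - 96\right)^{2} - 1448\right) + 283128 = \left(\left(- \frac{7237}{74}\right)^{2} - 1448\right) + 283128 = \left(\frac{52374169}{5476} - 1448\right) + 283128 = \frac{44444921}{5476} + 283128 = \frac{1594853849}{5476}$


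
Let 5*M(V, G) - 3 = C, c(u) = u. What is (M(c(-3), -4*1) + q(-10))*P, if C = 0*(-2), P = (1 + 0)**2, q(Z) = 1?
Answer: 8/5 ≈ 1.6000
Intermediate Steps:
P = 1 (P = 1**2 = 1)
C = 0
M(V, G) = 3/5 (M(V, G) = 3/5 + (1/5)*0 = 3/5 + 0 = 3/5)
(M(c(-3), -4*1) + q(-10))*P = (3/5 + 1)*1 = (8/5)*1 = 8/5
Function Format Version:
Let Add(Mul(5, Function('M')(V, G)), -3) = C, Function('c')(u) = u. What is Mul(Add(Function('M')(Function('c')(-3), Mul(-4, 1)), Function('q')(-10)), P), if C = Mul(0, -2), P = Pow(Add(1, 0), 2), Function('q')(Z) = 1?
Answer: Rational(8, 5) ≈ 1.6000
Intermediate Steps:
P = 1 (P = Pow(1, 2) = 1)
C = 0
Function('M')(V, G) = Rational(3, 5) (Function('M')(V, G) = Add(Rational(3, 5), Mul(Rational(1, 5), 0)) = Add(Rational(3, 5), 0) = Rational(3, 5))
Mul(Add(Function('M')(Function('c')(-3), Mul(-4, 1)), Function('q')(-10)), P) = Mul(Add(Rational(3, 5), 1), 1) = Mul(Rational(8, 5), 1) = Rational(8, 5)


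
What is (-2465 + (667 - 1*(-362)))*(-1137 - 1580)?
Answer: 3901612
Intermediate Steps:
(-2465 + (667 - 1*(-362)))*(-1137 - 1580) = (-2465 + (667 + 362))*(-2717) = (-2465 + 1029)*(-2717) = -1436*(-2717) = 3901612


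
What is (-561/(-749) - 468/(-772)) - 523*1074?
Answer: -81197760108/144557 ≈ -5.6170e+5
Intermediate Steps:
(-561/(-749) - 468/(-772)) - 523*1074 = (-561*(-1/749) - 468*(-1/772)) - 561702 = (561/749 + 117/193) - 561702 = 195906/144557 - 561702 = -81197760108/144557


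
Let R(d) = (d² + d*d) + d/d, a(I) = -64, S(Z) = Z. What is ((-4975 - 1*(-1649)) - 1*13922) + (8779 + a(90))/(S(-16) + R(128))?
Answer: -80702147/4679 ≈ -17248.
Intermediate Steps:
R(d) = 1 + 2*d² (R(d) = (d² + d²) + 1 = 2*d² + 1 = 1 + 2*d²)
((-4975 - 1*(-1649)) - 1*13922) + (8779 + a(90))/(S(-16) + R(128)) = ((-4975 - 1*(-1649)) - 1*13922) + (8779 - 64)/(-16 + (1 + 2*128²)) = ((-4975 + 1649) - 13922) + 8715/(-16 + (1 + 2*16384)) = (-3326 - 13922) + 8715/(-16 + (1 + 32768)) = -17248 + 8715/(-16 + 32769) = -17248 + 8715/32753 = -17248 + 8715*(1/32753) = -17248 + 1245/4679 = -80702147/4679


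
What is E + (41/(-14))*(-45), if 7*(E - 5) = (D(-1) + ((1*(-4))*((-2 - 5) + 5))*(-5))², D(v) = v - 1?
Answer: 5443/14 ≈ 388.79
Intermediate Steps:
D(v) = -1 + v
E = 257 (E = 5 + ((-1 - 1) + ((1*(-4))*((-2 - 5) + 5))*(-5))²/7 = 5 + (-2 - 4*(-7 + 5)*(-5))²/7 = 5 + (-2 - 4*(-2)*(-5))²/7 = 5 + (-2 + 8*(-5))²/7 = 5 + (-2 - 40)²/7 = 5 + (⅐)*(-42)² = 5 + (⅐)*1764 = 5 + 252 = 257)
E + (41/(-14))*(-45) = 257 + (41/(-14))*(-45) = 257 + (41*(-1/14))*(-45) = 257 - 41/14*(-45) = 257 + 1845/14 = 5443/14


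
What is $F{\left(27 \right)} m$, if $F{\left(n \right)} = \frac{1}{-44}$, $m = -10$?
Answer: $\frac{5}{22} \approx 0.22727$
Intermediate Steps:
$F{\left(n \right)} = - \frac{1}{44}$
$F{\left(27 \right)} m = \left(- \frac{1}{44}\right) \left(-10\right) = \frac{5}{22}$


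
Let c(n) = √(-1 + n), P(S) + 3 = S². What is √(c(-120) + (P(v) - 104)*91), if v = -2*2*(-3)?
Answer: √(3367 + 11*I) ≈ 58.026 + 0.09478*I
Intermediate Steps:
v = 12 (v = -4*(-3) = 12)
P(S) = -3 + S²
√(c(-120) + (P(v) - 104)*91) = √(√(-1 - 120) + ((-3 + 12²) - 104)*91) = √(√(-121) + ((-3 + 144) - 104)*91) = √(11*I + (141 - 104)*91) = √(11*I + 37*91) = √(11*I + 3367) = √(3367 + 11*I)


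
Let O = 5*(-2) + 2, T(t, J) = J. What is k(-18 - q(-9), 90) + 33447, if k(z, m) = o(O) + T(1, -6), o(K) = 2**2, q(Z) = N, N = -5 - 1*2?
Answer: 33445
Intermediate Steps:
N = -7 (N = -5 - 2 = -7)
q(Z) = -7
O = -8 (O = -10 + 2 = -8)
o(K) = 4
k(z, m) = -2 (k(z, m) = 4 - 6 = -2)
k(-18 - q(-9), 90) + 33447 = -2 + 33447 = 33445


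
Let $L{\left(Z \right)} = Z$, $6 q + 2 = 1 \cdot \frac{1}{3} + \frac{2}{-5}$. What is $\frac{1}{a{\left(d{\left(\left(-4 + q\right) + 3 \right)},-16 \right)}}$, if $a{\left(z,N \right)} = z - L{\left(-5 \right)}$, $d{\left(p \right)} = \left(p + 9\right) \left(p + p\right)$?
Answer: $- \frac{4050}{63119} \approx -0.064165$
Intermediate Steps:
$q = - \frac{31}{90}$ ($q = - \frac{1}{3} + \frac{1 \cdot \frac{1}{3} + \frac{2}{-5}}{6} = - \frac{1}{3} + \frac{1 \cdot \frac{1}{3} + 2 \left(- \frac{1}{5}\right)}{6} = - \frac{1}{3} + \frac{\frac{1}{3} - \frac{2}{5}}{6} = - \frac{1}{3} + \frac{1}{6} \left(- \frac{1}{15}\right) = - \frac{1}{3} - \frac{1}{90} = - \frac{31}{90} \approx -0.34444$)
$d{\left(p \right)} = 2 p \left(9 + p\right)$ ($d{\left(p \right)} = \left(9 + p\right) 2 p = 2 p \left(9 + p\right)$)
$a{\left(z,N \right)} = 5 + z$ ($a{\left(z,N \right)} = z - -5 = z + 5 = 5 + z$)
$\frac{1}{a{\left(d{\left(\left(-4 + q\right) + 3 \right)},-16 \right)}} = \frac{1}{5 + 2 \left(\left(-4 - \frac{31}{90}\right) + 3\right) \left(9 + \left(\left(-4 - \frac{31}{90}\right) + 3\right)\right)} = \frac{1}{5 + 2 \left(- \frac{391}{90} + 3\right) \left(9 + \left(- \frac{391}{90} + 3\right)\right)} = \frac{1}{5 + 2 \left(- \frac{121}{90}\right) \left(9 - \frac{121}{90}\right)} = \frac{1}{5 + 2 \left(- \frac{121}{90}\right) \frac{689}{90}} = \frac{1}{5 - \frac{83369}{4050}} = \frac{1}{- \frac{63119}{4050}} = - \frac{4050}{63119}$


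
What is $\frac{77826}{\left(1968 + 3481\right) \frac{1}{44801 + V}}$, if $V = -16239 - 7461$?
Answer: $\frac{1642206426}{5449} \approx 3.0138 \cdot 10^{5}$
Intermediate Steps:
$V = -23700$ ($V = -16239 - 7461 = -23700$)
$\frac{77826}{\left(1968 + 3481\right) \frac{1}{44801 + V}} = \frac{77826}{\left(1968 + 3481\right) \frac{1}{44801 - 23700}} = \frac{77826}{5449 \cdot \frac{1}{21101}} = \frac{77826}{\frac{5449}{21101}} = 77826 \cdot \frac{21101}{5449} = \frac{1642206426}{5449}$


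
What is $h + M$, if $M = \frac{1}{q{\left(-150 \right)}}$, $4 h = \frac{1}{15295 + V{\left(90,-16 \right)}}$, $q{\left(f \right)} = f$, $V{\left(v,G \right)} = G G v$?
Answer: $- \frac{15319}{2300100} \approx -0.0066601$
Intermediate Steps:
$V{\left(v,G \right)} = v G^{2}$ ($V{\left(v,G \right)} = G^{2} v = v G^{2}$)
$h = \frac{1}{153340}$ ($h = \frac{1}{4 \left(15295 + 90 \left(-16\right)^{2}\right)} = \frac{1}{4 \left(15295 + 90 \cdot 256\right)} = \frac{1}{4 \left(15295 + 23040\right)} = \frac{1}{4 \cdot 38335} = \frac{1}{4} \cdot \frac{1}{38335} = \frac{1}{153340} \approx 6.5215 \cdot 10^{-6}$)
$M = - \frac{1}{150}$ ($M = \frac{1}{-150} = - \frac{1}{150} \approx -0.0066667$)
$h + M = \frac{1}{153340} - \frac{1}{150} = - \frac{15319}{2300100}$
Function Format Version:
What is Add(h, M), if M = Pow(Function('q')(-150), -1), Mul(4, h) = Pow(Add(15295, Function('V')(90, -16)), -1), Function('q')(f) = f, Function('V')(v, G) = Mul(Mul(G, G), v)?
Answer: Rational(-15319, 2300100) ≈ -0.0066601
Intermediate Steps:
Function('V')(v, G) = Mul(v, Pow(G, 2)) (Function('V')(v, G) = Mul(Pow(G, 2), v) = Mul(v, Pow(G, 2)))
h = Rational(1, 153340) (h = Mul(Rational(1, 4), Pow(Add(15295, Mul(90, Pow(-16, 2))), -1)) = Mul(Rational(1, 4), Pow(Add(15295, Mul(90, 256)), -1)) = Mul(Rational(1, 4), Pow(Add(15295, 23040), -1)) = Mul(Rational(1, 4), Pow(38335, -1)) = Mul(Rational(1, 4), Rational(1, 38335)) = Rational(1, 153340) ≈ 6.5215e-6)
M = Rational(-1, 150) (M = Pow(-150, -1) = Rational(-1, 150) ≈ -0.0066667)
Add(h, M) = Add(Rational(1, 153340), Rational(-1, 150)) = Rational(-15319, 2300100)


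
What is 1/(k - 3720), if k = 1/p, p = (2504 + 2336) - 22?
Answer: -4818/17922959 ≈ -0.00026882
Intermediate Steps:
p = 4818 (p = 4840 - 22 = 4818)
k = 1/4818 ≈ 0.00020756
1/(k - 3720) = 1/(1/4818 - 3720) = 1/(-17922959/4818) = -4818/17922959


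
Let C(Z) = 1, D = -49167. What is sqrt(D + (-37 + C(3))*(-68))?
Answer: 3*I*sqrt(5191) ≈ 216.15*I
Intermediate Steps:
sqrt(D + (-37 + C(3))*(-68)) = sqrt(-49167 + (-37 + 1)*(-68)) = sqrt(-49167 - 36*(-68)) = sqrt(-49167 + 2448) = sqrt(-46719) = 3*I*sqrt(5191)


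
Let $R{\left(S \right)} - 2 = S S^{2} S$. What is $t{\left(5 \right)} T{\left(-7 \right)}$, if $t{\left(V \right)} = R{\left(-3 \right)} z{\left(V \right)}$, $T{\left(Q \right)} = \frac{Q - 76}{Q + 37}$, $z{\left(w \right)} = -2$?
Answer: $\frac{6889}{15} \approx 459.27$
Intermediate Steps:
$T{\left(Q \right)} = \frac{-76 + Q}{37 + Q}$
$R{\left(S \right)} = 2 + S^{4}$ ($R{\left(S \right)} = 2 + S S^{2} S = 2 + S^{3} S = 2 + S^{4}$)
$t{\left(V \right)} = -166$ ($t{\left(V \right)} = \left(2 + \left(-3\right)^{4}\right) \left(-2\right) = \left(2 + 81\right) \left(-2\right) = 83 \left(-2\right) = -166$)
$t{\left(5 \right)} T{\left(-7 \right)} = - 166 \frac{-76 - 7}{37 - 7} = - 166 \cdot \frac{1}{30} \left(-83\right) = \left(-166\right) \left(- \frac{83}{30}\right) = \frac{6889}{15}$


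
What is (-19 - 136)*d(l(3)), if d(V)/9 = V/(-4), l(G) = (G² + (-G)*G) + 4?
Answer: 1395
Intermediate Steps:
l(G) = 4 (l(G) = (G² - G²) + 4 = 0 + 4 = 4)
d(V) = -9*V/4 (d(V) = 9*(V/(-4)) = 9*(V*(-¼)) = 9*(-V/4) = -9*V/4)
(-19 - 136)*d(l(3)) = (-19 - 136)*(-9/4*4) = -155*(-9) = 1395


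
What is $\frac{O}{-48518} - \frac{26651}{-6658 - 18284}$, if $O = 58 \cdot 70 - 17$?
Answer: $\frac{298053178}{302533989} \approx 0.98519$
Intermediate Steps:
$O = 4043$ ($O = 4060 - 17 = 4043$)
$\frac{O}{-48518} - \frac{26651}{-6658 - 18284} = \frac{4043}{-48518} - \frac{26651}{-6658 - 18284} = 4043 \left(- \frac{1}{48518}\right) - \frac{26651}{-24942} = - \frac{4043}{48518} - - \frac{26651}{24942} = - \frac{4043}{48518} + \frac{26651}{24942} = \frac{298053178}{302533989}$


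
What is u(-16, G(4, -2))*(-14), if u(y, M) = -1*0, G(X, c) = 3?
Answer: 0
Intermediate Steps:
u(y, M) = 0
u(-16, G(4, -2))*(-14) = 0*(-14) = 0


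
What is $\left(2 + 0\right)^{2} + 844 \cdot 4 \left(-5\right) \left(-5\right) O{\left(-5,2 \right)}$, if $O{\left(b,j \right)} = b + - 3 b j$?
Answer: $2110004$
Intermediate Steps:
$O{\left(b,j \right)} = b - 3 b j$
$\left(2 + 0\right)^{2} + 844 \cdot 4 \left(-5\right) \left(-5\right) O{\left(-5,2 \right)} = \left(2 + 0\right)^{2} + 844 \cdot 4 \left(-5\right) \left(-5\right) \left(- 5 \left(1 - 6\right)\right) = 2^{2} + 844 \left(-20\right) \left(-5\right) \left(- 5 \left(1 - 6\right)\right) = 4 + 844 \cdot 100 \left(\left(-5\right) \left(-5\right)\right) = 4 + 844 \cdot 100 \cdot 25 = 4 + 844 \cdot 2500 = 4 + 2110000 = 2110004$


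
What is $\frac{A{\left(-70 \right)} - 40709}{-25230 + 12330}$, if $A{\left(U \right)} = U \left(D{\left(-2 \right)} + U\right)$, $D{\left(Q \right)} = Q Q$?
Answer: $\frac{36089}{12900} \approx 2.7976$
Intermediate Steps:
$D{\left(Q \right)} = Q^{2}$
$A{\left(U \right)} = U \left(4 + U\right)$ ($A{\left(U \right)} = U \left(\left(-2\right)^{2} + U\right) = U \left(4 + U\right)$)
$\frac{A{\left(-70 \right)} - 40709}{-25230 + 12330} = \frac{- 70 \left(4 - 70\right) - 40709}{-25230 + 12330} = \frac{\left(-70\right) \left(-66\right) - 40709}{-12900} = \left(4620 - 40709\right) \left(- \frac{1}{12900}\right) = \left(-36089\right) \left(- \frac{1}{12900}\right) = \frac{36089}{12900}$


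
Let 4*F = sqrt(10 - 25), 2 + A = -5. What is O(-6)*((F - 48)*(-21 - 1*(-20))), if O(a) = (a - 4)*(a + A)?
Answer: 6240 - 65*I*sqrt(15)/2 ≈ 6240.0 - 125.87*I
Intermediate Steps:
A = -7 (A = -2 - 5 = -7)
O(a) = (-7 + a)*(-4 + a) (O(a) = (a - 4)*(a - 7) = (-4 + a)*(-7 + a) = (-7 + a)*(-4 + a))
F = I*sqrt(15)/4 (F = sqrt(10 - 25)/4 = sqrt(-15)/4 = (I*sqrt(15))/4 = I*sqrt(15)/4 ≈ 0.96825*I)
O(-6)*((F - 48)*(-21 - 1*(-20))) = (28 + (-6)**2 - 11*(-6))*((I*sqrt(15)/4 - 48)*(-21 - 1*(-20))) = (28 + 36 + 66)*((-48 + I*sqrt(15)/4)*(-21 + 20)) = 130*((-48 + I*sqrt(15)/4)*(-1)) = 130*(48 - I*sqrt(15)/4) = 6240 - 65*I*sqrt(15)/2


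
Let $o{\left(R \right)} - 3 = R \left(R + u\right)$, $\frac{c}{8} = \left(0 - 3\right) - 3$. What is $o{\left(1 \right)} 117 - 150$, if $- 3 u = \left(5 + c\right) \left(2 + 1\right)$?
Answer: $5349$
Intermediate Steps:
$c = -48$ ($c = 8 \left(\left(0 - 3\right) - 3\right) = 8 \left(-3 - 3\right) = 8 \left(-6\right) = -48$)
$u = 43$ ($u = - \frac{\left(5 - 48\right) \left(2 + 1\right)}{3} = - \frac{\left(-43\right) 3}{3} = \left(- \frac{1}{3}\right) \left(-129\right) = 43$)
$o{\left(R \right)} = 3 + R \left(43 + R\right)$ ($o{\left(R \right)} = 3 + R \left(R + 43\right) = 3 + R \left(43 + R\right)$)
$o{\left(1 \right)} 117 - 150 = \left(3 + 1^{2} + 43 \cdot 1\right) 117 - 150 = \left(3 + 1 + 43\right) 117 - 150 = 47 \cdot 117 - 150 = 5499 - 150 = 5349$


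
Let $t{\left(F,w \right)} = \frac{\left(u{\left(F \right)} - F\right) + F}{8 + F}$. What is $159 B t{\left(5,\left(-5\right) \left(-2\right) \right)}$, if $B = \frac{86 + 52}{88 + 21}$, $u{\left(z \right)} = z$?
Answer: $\frac{109710}{1417} \approx 77.424$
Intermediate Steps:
$B = \frac{138}{109} \approx 1.2661$
$t{\left(F,w \right)} = \frac{F}{8 + F}$ ($t{\left(F,w \right)} = \frac{\left(F - F\right) + F}{8 + F} = \frac{0 + F}{8 + F} = \frac{F}{8 + F}$)
$159 B t{\left(5,\left(-5\right) \left(-2\right) \right)} = 159 \cdot \frac{138}{109} \frac{5}{8 + 5} = \frac{21942 \cdot \frac{5}{13}}{109} = \frac{21942 \cdot 5 \cdot \frac{1}{13}}{109} = \frac{21942}{109} \cdot \frac{5}{13} = \frac{109710}{1417}$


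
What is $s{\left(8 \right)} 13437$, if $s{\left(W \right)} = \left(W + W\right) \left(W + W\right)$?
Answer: $3439872$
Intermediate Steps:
$s{\left(W \right)} = 4 W^{2}$ ($s{\left(W \right)} = 2 W 2 W = 4 W^{2}$)
$s{\left(8 \right)} 13437 = 4 \cdot 8^{2} \cdot 13437 = 4 \cdot 64 \cdot 13437 = 256 \cdot 13437 = 3439872$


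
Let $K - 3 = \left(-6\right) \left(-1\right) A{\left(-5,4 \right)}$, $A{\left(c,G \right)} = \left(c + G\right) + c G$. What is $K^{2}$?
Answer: $15129$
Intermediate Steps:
$A{\left(c,G \right)} = G + c + G c$ ($A{\left(c,G \right)} = \left(G + c\right) + G c = G + c + G c$)
$K = -123$ ($K = 3 + \left(-6\right) \left(-1\right) \left(4 - 5 + 4 \left(-5\right)\right) = 3 + 6 \left(4 - 5 - 20\right) = 3 + 6 \left(-21\right) = 3 - 126 = -123$)
$K^{2} = \left(-123\right)^{2} = 15129$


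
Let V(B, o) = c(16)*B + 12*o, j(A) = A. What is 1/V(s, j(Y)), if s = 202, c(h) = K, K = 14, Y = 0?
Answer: 1/2828 ≈ 0.00035361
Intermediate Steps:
c(h) = 14
V(B, o) = 12*o + 14*B (V(B, o) = 14*B + 12*o = 12*o + 14*B)
1/V(s, j(Y)) = 1/(12*0 + 14*202) = 1/(0 + 2828) = 1/2828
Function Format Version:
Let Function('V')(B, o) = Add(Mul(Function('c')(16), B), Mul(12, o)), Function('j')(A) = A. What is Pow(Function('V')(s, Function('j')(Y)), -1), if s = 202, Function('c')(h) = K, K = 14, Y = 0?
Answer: Rational(1, 2828) ≈ 0.00035361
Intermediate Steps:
Function('c')(h) = 14
Function('V')(B, o) = Add(Mul(12, o), Mul(14, B)) (Function('V')(B, o) = Add(Mul(14, B), Mul(12, o)) = Add(Mul(12, o), Mul(14, B)))
Pow(Function('V')(s, Function('j')(Y)), -1) = Pow(Add(Mul(12, 0), Mul(14, 202)), -1) = Pow(Add(0, 2828), -1) = Pow(2828, -1) = Rational(1, 2828)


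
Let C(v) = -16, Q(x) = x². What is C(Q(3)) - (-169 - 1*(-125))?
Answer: 28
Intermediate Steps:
C(Q(3)) - (-169 - 1*(-125)) = -16 - (-169 - 1*(-125)) = -16 - (-169 + 125) = -16 - 1*(-44) = -16 + 44 = 28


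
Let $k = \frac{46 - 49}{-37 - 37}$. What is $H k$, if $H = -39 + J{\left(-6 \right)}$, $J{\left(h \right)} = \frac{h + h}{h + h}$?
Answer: $- \frac{57}{37} \approx -1.5405$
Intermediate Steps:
$J{\left(h \right)} = 1$ ($J{\left(h \right)} = \frac{2 h}{2 h} = 2 h \frac{1}{2 h} = 1$)
$k = \frac{3}{74}$ ($k = - \frac{3}{-74} = \left(-3\right) \left(- \frac{1}{74}\right) = \frac{3}{74} \approx 0.040541$)
$H = -38$ ($H = -39 + 1 = -38$)
$H k = \left(-38\right) \frac{3}{74} = - \frac{57}{37}$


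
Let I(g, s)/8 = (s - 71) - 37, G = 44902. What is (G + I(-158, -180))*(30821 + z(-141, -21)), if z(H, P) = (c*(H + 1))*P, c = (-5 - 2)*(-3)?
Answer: 3942913478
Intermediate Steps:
I(g, s) = -864 + 8*s (I(g, s) = 8*((s - 71) - 37) = 8*((-71 + s) - 37) = 8*(-108 + s) = -864 + 8*s)
c = 21 (c = -7*(-3) = 21)
z(H, P) = P*(21 + 21*H) (z(H, P) = (21*(H + 1))*P = (21*(1 + H))*P = (21 + 21*H)*P = P*(21 + 21*H))
(G + I(-158, -180))*(30821 + z(-141, -21)) = (44902 + (-864 + 8*(-180)))*(30821 + 21*(-21)*(1 - 141)) = (44902 + (-864 - 1440))*(30821 + 21*(-21)*(-140)) = (44902 - 2304)*(30821 + 61740) = 42598*92561 = 3942913478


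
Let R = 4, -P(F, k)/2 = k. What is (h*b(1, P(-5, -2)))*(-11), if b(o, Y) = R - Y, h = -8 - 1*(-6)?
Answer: 0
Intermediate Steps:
P(F, k) = -2*k
h = -2 (h = -8 + 6 = -2)
b(o, Y) = 4 - Y
(h*b(1, P(-5, -2)))*(-11) = -2*(4 - (-2)*(-2))*(-11) = -2*(4 - 1*4)*(-11) = -2*(4 - 4)*(-11) = -2*0*(-11) = 0*(-11) = 0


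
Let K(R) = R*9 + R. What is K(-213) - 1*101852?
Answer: -103982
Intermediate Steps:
K(R) = 10*R (K(R) = 9*R + R = 10*R)
K(-213) - 1*101852 = 10*(-213) - 1*101852 = -2130 - 101852 = -103982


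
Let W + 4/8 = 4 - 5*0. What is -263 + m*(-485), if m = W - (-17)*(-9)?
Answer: 144489/2 ≈ 72245.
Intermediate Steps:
W = 7/2 (W = -½ + (4 - 5*0) = -½ + (4 + 0) = -½ + 4 = 7/2 ≈ 3.5000)
m = -299/2 (m = 7/2 - (-17)*(-9) = 7/2 - 1*153 = 7/2 - 153 = -299/2 ≈ -149.50)
-263 + m*(-485) = -263 - 299/2*(-485) = -263 + 145015/2 = 144489/2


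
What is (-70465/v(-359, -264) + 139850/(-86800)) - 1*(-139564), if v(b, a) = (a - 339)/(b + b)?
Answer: 58264066801/1046808 ≈ 55659.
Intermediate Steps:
v(b, a) = (-339 + a)/(2*b) (v(b, a) = (-339 + a)/((2*b)) = (-339 + a)*(1/(2*b)) = (-339 + a)/(2*b))
(-70465/v(-359, -264) + 139850/(-86800)) - 1*(-139564) = (-70465*(-718/(-339 - 264)) + 139850/(-86800)) - 1*(-139564) = (-70465/((½)*(-1/359)*(-603)) + 139850*(-1/86800)) + 139564 = (-70465/603/718 - 2797/1736) + 139564 = (-70465*718/603 - 2797/1736) + 139564 = (-50593870/603 - 2797/1736) + 139564 = -87832644911/1046808 + 139564 = 58264066801/1046808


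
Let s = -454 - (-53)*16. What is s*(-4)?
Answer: -1576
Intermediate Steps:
s = 394 (s = -454 - 1*(-848) = -454 + 848 = 394)
s*(-4) = 394*(-4) = -1576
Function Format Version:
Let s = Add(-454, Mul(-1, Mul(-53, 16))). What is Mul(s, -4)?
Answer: -1576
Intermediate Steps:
s = 394 (s = Add(-454, Mul(-1, -848)) = Add(-454, 848) = 394)
Mul(s, -4) = Mul(394, -4) = -1576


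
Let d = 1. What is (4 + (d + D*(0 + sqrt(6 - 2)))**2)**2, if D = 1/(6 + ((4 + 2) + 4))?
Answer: 113569/4096 ≈ 27.727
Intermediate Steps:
D = 1/16 (D = 1/(6 + (6 + 4)) = 1/(6 + 10) = 1/16 ≈ 0.062500)
(4 + (d + D*(0 + sqrt(6 - 2)))**2)**2 = (4 + (1 + (0 + sqrt(6 - 2))/16)**2)**2 = (4 + (1 + (0 + sqrt(4))/16)**2)**2 = (4 + (1 + (0 + 2)/16)**2)**2 = (4 + (1 + (1/16)*2)**2)**2 = (4 + (1 + 1/8)**2)**2 = (4 + (9/8)**2)**2 = (4 + 81/64)**2 = (337/64)**2 = 113569/4096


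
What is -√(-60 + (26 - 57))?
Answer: -I*√91 ≈ -9.5394*I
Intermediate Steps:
-√(-60 + (26 - 57)) = -√(-60 - 31) = -√(-91) = -I*√91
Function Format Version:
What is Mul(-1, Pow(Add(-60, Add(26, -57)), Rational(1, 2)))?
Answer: Mul(-1, I, Pow(91, Rational(1, 2))) ≈ Mul(-9.5394, I)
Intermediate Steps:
Mul(-1, Pow(Add(-60, Add(26, -57)), Rational(1, 2))) = Mul(-1, Pow(Add(-60, -31), Rational(1, 2))) = Mul(-1, Pow(-91, Rational(1, 2))) = Mul(-1, Mul(I, Pow(91, Rational(1, 2)))) = Mul(-1, I, Pow(91, Rational(1, 2)))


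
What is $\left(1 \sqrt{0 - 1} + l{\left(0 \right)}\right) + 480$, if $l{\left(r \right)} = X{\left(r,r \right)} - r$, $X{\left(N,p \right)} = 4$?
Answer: $484 + i \approx 484.0 + 1.0 i$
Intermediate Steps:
$l{\left(r \right)} = 4 - r$
$\left(1 \sqrt{0 - 1} + l{\left(0 \right)}\right) + 480 = \left(1 \sqrt{0 - 1} + \left(4 - 0\right)\right) + 480 = \left(1 \sqrt{-1} + \left(4 + 0\right)\right) + 480 = \left(1 i + 4\right) + 480 = \left(i + 4\right) + 480 = \left(4 + i\right) + 480 = 484 + i$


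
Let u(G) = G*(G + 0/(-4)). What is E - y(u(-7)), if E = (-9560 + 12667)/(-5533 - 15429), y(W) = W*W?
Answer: -50332869/20962 ≈ -2401.1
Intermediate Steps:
u(G) = G**2 (u(G) = G*(G + 0*(-1/4)) = G*(G + 0) = G*G = G**2)
y(W) = W**2
E = -3107/20962 (E = 3107/(-20962) = 3107*(-1/20962) = -3107/20962 ≈ -0.14822)
E - y(u(-7)) = -3107/20962 - ((-7)**2)**2 = -3107/20962 - 1*49**2 = -3107/20962 - 1*2401 = -3107/20962 - 2401 = -50332869/20962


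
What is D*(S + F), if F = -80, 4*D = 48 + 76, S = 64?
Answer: -496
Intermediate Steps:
D = 31 (D = (48 + 76)/4 = (¼)*124 = 31)
D*(S + F) = 31*(64 - 80) = 31*(-16) = -496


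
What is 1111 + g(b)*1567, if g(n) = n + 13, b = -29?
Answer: -23961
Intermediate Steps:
g(n) = 13 + n
1111 + g(b)*1567 = 1111 + (13 - 29)*1567 = 1111 - 16*1567 = 1111 - 25072 = -23961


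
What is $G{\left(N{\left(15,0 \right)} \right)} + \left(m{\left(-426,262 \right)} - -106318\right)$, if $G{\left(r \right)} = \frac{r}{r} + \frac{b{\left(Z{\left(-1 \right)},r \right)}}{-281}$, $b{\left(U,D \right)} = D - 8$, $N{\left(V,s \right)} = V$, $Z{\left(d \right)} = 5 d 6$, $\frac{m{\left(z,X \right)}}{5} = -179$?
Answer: $\frac{29624137}{281} \approx 1.0542 \cdot 10^{5}$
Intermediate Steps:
$m{\left(z,X \right)} = -895$ ($m{\left(z,X \right)} = 5 \left(-179\right) = -895$)
$Z{\left(d \right)} = 30 d$
$b{\left(U,D \right)} = -8 + D$
$G{\left(r \right)} = \frac{289}{281} - \frac{r}{281}$ ($G{\left(r \right)} = \frac{r}{r} + \frac{-8 + r}{-281} = 1 + \left(-8 + r\right) \left(- \frac{1}{281}\right) = 1 - \left(- \frac{8}{281} + \frac{r}{281}\right) = \frac{289}{281} - \frac{r}{281}$)
$G{\left(N{\left(15,0 \right)} \right)} + \left(m{\left(-426,262 \right)} - -106318\right) = \left(\frac{289}{281} - \frac{15}{281}\right) - -105423 = \left(\frac{289}{281} - \frac{15}{281}\right) + \left(-895 + 106318\right) = \frac{274}{281} + 105423 = \frac{29624137}{281}$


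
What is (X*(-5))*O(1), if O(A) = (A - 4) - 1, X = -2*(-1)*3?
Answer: 120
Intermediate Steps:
X = 6 (X = 2*3 = 6)
O(A) = -5 + A (O(A) = (-4 + A) - 1 = -5 + A)
(X*(-5))*O(1) = (6*(-5))*(-5 + 1) = -30*(-4) = 120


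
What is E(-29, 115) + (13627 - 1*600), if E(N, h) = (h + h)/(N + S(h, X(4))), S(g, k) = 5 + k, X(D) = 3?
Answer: 273337/21 ≈ 13016.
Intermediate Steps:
E(N, h) = 2*h/(8 + N) (E(N, h) = (h + h)/(N + (5 + 3)) = (2*h)/(N + 8) = (2*h)/(8 + N) = 2*h/(8 + N))
E(-29, 115) + (13627 - 1*600) = 2*115/(8 - 29) + (13627 - 1*600) = 2*115/(-21) + (13627 - 600) = 2*115*(-1/21) + 13027 = -230/21 + 13027 = 273337/21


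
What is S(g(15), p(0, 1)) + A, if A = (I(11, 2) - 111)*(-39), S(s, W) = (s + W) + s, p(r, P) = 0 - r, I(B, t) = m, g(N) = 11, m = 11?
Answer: 3922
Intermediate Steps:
I(B, t) = 11
p(r, P) = -r
S(s, W) = W + 2*s (S(s, W) = (W + s) + s = W + 2*s)
A = 3900 (A = (11 - 111)*(-39) = -100*(-39) = 3900)
S(g(15), p(0, 1)) + A = (-1*0 + 2*11) + 3900 = (0 + 22) + 3900 = 22 + 3900 = 3922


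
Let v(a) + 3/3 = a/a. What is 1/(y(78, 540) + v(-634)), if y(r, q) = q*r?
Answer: 1/42120 ≈ 2.3742e-5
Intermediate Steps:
v(a) = 0 (v(a) = -1 + a/a = -1 + 1 = 0)
1/(y(78, 540) + v(-634)) = 1/(540*78 + 0) = 1/(42120 + 0) = 1/42120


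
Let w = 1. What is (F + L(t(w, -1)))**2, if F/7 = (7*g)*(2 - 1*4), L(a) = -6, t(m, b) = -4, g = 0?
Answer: 36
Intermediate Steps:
F = 0 (F = 7*((7*0)*(2 - 1*4)) = 7*(0*(2 - 4)) = 7*(0*(-2)) = 7*0 = 0)
(F + L(t(w, -1)))**2 = (0 - 6)**2 = (-6)**2 = 36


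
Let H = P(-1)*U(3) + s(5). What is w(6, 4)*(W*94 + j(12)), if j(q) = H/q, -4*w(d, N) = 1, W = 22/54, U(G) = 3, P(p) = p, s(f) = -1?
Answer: -1025/108 ≈ -9.4907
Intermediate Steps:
W = 11/27 (W = 22*(1/54) = 11/27 ≈ 0.40741)
w(d, N) = -1/4 (w(d, N) = -1/4*1 = -1/4)
H = -4 (H = -1*3 - 1 = -3 - 1 = -4)
j(q) = -4/q
w(6, 4)*(W*94 + j(12)) = -((11/27)*94 - 4/12)/4 = -(1034/27 - 4*1/12)/4 = -(1034/27 - 1/3)/4 = -1/4*1025/27 = -1025/108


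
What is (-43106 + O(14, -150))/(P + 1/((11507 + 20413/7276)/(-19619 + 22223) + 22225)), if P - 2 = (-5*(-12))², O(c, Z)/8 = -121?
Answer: -3093805588444855/252844939618699 ≈ -12.236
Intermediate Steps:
O(c, Z) = -968 (O(c, Z) = 8*(-121) = -968)
P = 3602 (P = 2 + (-5*(-12))² = 2 + 60² = 2 + 3600 = 3602)
(-43106 + O(14, -150))/(P + 1/((11507 + 20413/7276)/(-19619 + 22223) + 22225)) = (-43106 - 968)/(3602 + 1/((11507 + 20413/7276)/(-19619 + 22223) + 22225)) = -44074/(3602 + 1/((11507 + 20413*(1/7276))/2604 + 22225)) = -44074/(3602 + 1/((11507 + 20413/7276)*(1/2604) + 22225)) = -44074/(3602 + 1/((83745345/7276)*(1/2604) + 22225)) = -44074/(3602 + 1/(27915115/6315568 + 22225)) = -44074/(3602 + 1/(140391413915/6315568)) = -44074/(3602 + 6315568/140391413915) = -44074/505689879237398/140391413915 = -44074*140391413915/505689879237398 = -3093805588444855/252844939618699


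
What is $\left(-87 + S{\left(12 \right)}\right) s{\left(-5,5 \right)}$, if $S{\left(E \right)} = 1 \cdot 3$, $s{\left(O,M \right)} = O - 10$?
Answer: $1260$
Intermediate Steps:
$s{\left(O,M \right)} = -10 + O$
$S{\left(E \right)} = 3$
$\left(-87 + S{\left(12 \right)}\right) s{\left(-5,5 \right)} = \left(-87 + 3\right) \left(-10 - 5\right) = \left(-84\right) \left(-15\right) = 1260$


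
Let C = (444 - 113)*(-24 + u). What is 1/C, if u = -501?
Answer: -1/173775 ≈ -5.7546e-6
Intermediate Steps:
C = -173775 (C = (444 - 113)*(-24 - 501) = 331*(-525) = -173775)
1/C = 1/(-173775) = -1/173775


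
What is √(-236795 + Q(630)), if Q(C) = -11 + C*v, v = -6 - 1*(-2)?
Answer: I*√239326 ≈ 489.21*I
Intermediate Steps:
v = -4 (v = -6 + 2 = -4)
Q(C) = -11 - 4*C (Q(C) = -11 + C*(-4) = -11 - 4*C)
√(-236795 + Q(630)) = √(-236795 + (-11 - 4*630)) = √(-236795 + (-11 - 2520)) = √(-236795 - 2531) = √(-239326) = I*√239326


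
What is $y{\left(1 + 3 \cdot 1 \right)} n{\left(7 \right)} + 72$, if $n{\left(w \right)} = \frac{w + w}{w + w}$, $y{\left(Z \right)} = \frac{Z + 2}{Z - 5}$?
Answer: $66$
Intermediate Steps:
$y{\left(Z \right)} = \frac{2 + Z}{-5 + Z}$ ($y{\left(Z \right)} = \frac{2 + Z}{Z - 5} = \frac{2 + Z}{-5 + Z}$)
$n{\left(w \right)} = 1$ ($n{\left(w \right)} = \frac{2 w}{2 w} = 2 w \frac{1}{2 w} = 1$)
$y{\left(1 + 3 \cdot 1 \right)} n{\left(7 \right)} + 72 = \frac{2 + \left(1 + 3 \cdot 1\right)}{-5 + \left(1 + 3 \cdot 1\right)} 1 + 72 = \frac{2 + \left(1 + 3\right)}{-5 + \left(1 + 3\right)} 1 + 72 = \frac{2 + 4}{-5 + 4} \cdot 1 + 72 = \frac{1}{-1} \cdot 6 \cdot 1 + 72 = \left(-1\right) 6 \cdot 1 + 72 = \left(-6\right) 1 + 72 = -6 + 72 = 66$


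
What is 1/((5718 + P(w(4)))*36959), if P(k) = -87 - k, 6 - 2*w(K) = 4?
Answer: 1/208079170 ≈ 4.8059e-9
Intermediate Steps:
w(K) = 1 (w(K) = 3 - ½*4 = 3 - 2 = 1)
1/((5718 + P(w(4)))*36959) = 1/((5718 + (-87 - 1*1))*36959) = (1/36959)/(5718 + (-87 - 1)) = (1/36959)/(5718 - 88) = (1/36959)/5630 = (1/5630)*(1/36959) = 1/208079170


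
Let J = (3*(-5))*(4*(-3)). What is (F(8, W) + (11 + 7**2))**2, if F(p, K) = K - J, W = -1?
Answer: 14641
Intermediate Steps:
J = 180 (J = -15*(-12) = 180)
F(p, K) = -180 + K (F(p, K) = K - 1*180 = K - 180 = -180 + K)
(F(8, W) + (11 + 7**2))**2 = ((-180 - 1) + (11 + 7**2))**2 = (-181 + (11 + 49))**2 = (-181 + 60)**2 = (-121)**2 = 14641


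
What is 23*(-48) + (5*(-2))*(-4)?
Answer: -1064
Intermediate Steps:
23*(-48) + (5*(-2))*(-4) = -1104 - 10*(-4) = -1104 + 40 = -1064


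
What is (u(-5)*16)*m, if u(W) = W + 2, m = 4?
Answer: -192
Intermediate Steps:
u(W) = 2 + W
(u(-5)*16)*m = ((2 - 5)*16)*4 = -3*16*4 = -48*4 = -192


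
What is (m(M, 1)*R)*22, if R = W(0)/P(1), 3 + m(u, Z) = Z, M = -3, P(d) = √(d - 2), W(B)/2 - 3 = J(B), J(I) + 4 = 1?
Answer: 0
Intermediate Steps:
J(I) = -3 (J(I) = -4 + 1 = -3)
W(B) = 0 (W(B) = 6 + 2*(-3) = 6 - 6 = 0)
P(d) = √(-2 + d)
m(u, Z) = -3 + Z
R = 0 (R = 0/(√(-2 + 1)) = 0/(√(-1)) = 0/I = 0*(-I) = 0)
(m(M, 1)*R)*22 = ((-3 + 1)*0)*22 = -2*0*22 = 0*22 = 0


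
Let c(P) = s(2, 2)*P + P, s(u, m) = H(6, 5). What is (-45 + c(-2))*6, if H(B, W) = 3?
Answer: -318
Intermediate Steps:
s(u, m) = 3
c(P) = 4*P (c(P) = 3*P + P = 4*P)
(-45 + c(-2))*6 = (-45 + 4*(-2))*6 = (-45 - 8)*6 = -53*6 = -318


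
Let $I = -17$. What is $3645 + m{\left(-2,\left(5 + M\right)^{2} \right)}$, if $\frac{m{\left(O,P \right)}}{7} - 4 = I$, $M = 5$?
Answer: $3554$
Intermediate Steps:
$m{\left(O,P \right)} = -91$ ($m{\left(O,P \right)} = 28 + 7 \left(-17\right) = 28 - 119 = -91$)
$3645 + m{\left(-2,\left(5 + M\right)^{2} \right)} = 3645 - 91 = 3554$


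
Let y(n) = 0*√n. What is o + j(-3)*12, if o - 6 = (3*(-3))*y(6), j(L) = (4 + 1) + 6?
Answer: 138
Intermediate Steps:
j(L) = 11 (j(L) = 5 + 6 = 11)
y(n) = 0
o = 6 (o = 6 + (3*(-3))*0 = 6 - 9*0 = 6 + 0 = 6)
o + j(-3)*12 = 6 + 11*12 = 6 + 132 = 138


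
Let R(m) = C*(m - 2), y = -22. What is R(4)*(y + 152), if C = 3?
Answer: 780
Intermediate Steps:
R(m) = -6 + 3*m (R(m) = 3*(m - 2) = 3*(-2 + m) = -6 + 3*m)
R(4)*(y + 152) = (-6 + 3*4)*(-22 + 152) = (-6 + 12)*130 = 6*130 = 780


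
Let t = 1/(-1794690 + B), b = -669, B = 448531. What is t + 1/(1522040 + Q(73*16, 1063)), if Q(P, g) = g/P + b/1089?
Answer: -74570855309/868704312298199635 ≈ -8.5842e-8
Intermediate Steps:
Q(P, g) = -223/363 + g/P (Q(P, g) = g/P - 669/1089 = g/P - 669*1/1089 = g/P - 223/363 = -223/363 + g/P)
t = -1/1346159 (t = 1/(-1794690 + 448531) = 1/(-1346159) = -1/1346159 ≈ -7.4285e-7)
t + 1/(1522040 + Q(73*16, 1063)) = -1/1346159 + 1/(1522040 + (-223/363 + 1063/((73*16)))) = -1/1346159 + 1/(1522040 + (-223/363 + 1063/1168)) = -1/1346159 + 1/(1522040 + 125405/423984) = -1/1346159 + 1/(645320732765/423984) = -1/1346159 + 423984/645320732765 = -74570855309/868704312298199635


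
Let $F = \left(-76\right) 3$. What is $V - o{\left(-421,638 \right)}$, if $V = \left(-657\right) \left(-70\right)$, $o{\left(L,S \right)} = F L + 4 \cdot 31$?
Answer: $-50122$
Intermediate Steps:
$F = -228$
$o{\left(L,S \right)} = 124 - 228 L$ ($o{\left(L,S \right)} = - 228 L + 4 \cdot 31 = - 228 L + 124 = 124 - 228 L$)
$V = 45990$
$V - o{\left(-421,638 \right)} = 45990 - \left(124 - -95988\right) = 45990 - \left(124 + 95988\right) = 45990 - 96112 = -50122$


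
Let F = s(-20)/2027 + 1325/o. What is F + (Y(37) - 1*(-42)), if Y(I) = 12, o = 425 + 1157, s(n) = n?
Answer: 175816691/3206714 ≈ 54.828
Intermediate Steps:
o = 1582
F = 2654135/3206714 (F = -20/2027 + 1325/1582 = 2654135/3206714 ≈ 0.82768)
F + (Y(37) - 1*(-42)) = 2654135/3206714 + (12 - 1*(-42)) = 2654135/3206714 + (12 + 42) = 2654135/3206714 + 54 = 175816691/3206714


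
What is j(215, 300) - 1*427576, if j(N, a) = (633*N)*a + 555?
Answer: 40401479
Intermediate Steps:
j(N, a) = 555 + 633*N*a (j(N, a) = 633*N*a + 555 = 555 + 633*N*a)
j(215, 300) - 1*427576 = (555 + 633*215*300) - 1*427576 = (555 + 40828500) - 427576 = 40829055 - 427576 = 40401479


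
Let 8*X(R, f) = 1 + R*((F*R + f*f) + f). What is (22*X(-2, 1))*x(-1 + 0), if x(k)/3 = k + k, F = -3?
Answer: 495/2 ≈ 247.50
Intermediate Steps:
X(R, f) = ⅛ + R*(f + f² - 3*R)/8 (X(R, f) = (1 + R*((-3*R + f*f) + f))/8 = (1 + R*((-3*R + f²) + f))/8 = (1 + R*((f² - 3*R) + f))/8 = (1 + R*(f + f² - 3*R))/8 = ⅛ + R*(f + f² - 3*R)/8)
x(k) = 6*k (x(k) = 3*(k + k) = 3*(2*k) = 6*k)
(22*X(-2, 1))*x(-1 + 0) = (22*(⅛ - 3/8*(-2)² + (⅛)*(-2)*1 + (⅛)*(-2)*1²))*(6*(-1 + 0)) = (22*(⅛ - 3/8*4 - ¼ + (⅛)*(-2)*1))*(6*(-1)) = (22*(⅛ - 3/2 - ¼ - ¼))*(-6) = (22*(-15/8))*(-6) = -165/4*(-6) = 495/2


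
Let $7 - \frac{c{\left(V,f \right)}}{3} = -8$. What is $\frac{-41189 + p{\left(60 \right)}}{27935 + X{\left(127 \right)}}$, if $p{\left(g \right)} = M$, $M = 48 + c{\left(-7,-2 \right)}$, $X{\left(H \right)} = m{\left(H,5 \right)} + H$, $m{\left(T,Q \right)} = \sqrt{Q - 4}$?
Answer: $- \frac{41096}{28063} \approx -1.4644$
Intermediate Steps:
$c{\left(V,f \right)} = 45$ ($c{\left(V,f \right)} = 21 - -24 = 21 + 24 = 45$)
$m{\left(T,Q \right)} = \sqrt{-4 + Q}$
$X{\left(H \right)} = 1 + H$ ($X{\left(H \right)} = \sqrt{-4 + 5} + H = \sqrt{1} + H = 1 + H$)
$M = 93$ ($M = 48 + 45 = 93$)
$p{\left(g \right)} = 93$
$\frac{-41189 + p{\left(60 \right)}}{27935 + X{\left(127 \right)}} = \frac{-41189 + 93}{27935 + \left(1 + 127\right)} = - \frac{41096}{27935 + 128} = - \frac{41096}{28063}$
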